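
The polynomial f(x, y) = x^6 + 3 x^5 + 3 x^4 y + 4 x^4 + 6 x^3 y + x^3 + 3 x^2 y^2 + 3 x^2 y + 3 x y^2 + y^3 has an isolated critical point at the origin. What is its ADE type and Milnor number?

The Hessian of f at 0 has rank 0. Corank 2; j^3 = (x + y)^3 is a perfect cube, so E-series; the 4-jet and mu = 6 give E_6.

Type E6, Milnor number mu = 6.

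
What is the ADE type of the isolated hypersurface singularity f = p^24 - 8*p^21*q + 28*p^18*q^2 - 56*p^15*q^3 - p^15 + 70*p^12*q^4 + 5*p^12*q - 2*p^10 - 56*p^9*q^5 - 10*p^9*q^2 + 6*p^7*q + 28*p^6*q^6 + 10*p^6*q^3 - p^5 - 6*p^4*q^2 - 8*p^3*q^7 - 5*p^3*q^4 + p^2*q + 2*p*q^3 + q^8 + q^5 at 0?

D_9

The Hessian of f at 0 has rank 0. Corank 2; j^3 = p^2*q has shape L^2 M (L != M), so D-series; mu = 9 gives D_9.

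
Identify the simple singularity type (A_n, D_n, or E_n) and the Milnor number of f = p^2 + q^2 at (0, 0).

Type A1, Milnor number mu = 1.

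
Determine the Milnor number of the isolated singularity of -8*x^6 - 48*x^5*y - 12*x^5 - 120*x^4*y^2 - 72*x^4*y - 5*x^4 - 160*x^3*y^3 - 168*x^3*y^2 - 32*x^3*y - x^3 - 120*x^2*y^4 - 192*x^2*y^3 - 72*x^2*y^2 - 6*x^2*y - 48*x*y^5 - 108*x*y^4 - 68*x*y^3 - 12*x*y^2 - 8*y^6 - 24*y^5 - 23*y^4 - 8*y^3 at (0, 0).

6

The Hessian of f at 0 has rank 0. Corank 2; j^3 = -(x + 2*y)^3 is a perfect cube, so E-series; the 4-jet and mu = 6 give E_6.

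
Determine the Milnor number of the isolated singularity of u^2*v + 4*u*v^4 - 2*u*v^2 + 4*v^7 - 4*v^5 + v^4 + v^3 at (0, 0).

5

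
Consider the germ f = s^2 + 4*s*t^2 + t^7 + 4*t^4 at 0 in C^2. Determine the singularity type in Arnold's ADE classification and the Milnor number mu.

Type A_{6}, Milnor number mu = 6.

The Hessian of f at 0 has rank 1. Corank 1: A-series; mu = 6 gives A_6.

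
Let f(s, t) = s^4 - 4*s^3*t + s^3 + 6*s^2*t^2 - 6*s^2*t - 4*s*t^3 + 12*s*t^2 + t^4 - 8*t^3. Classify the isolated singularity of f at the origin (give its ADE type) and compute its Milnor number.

Type E_{6}, Milnor number mu = 6.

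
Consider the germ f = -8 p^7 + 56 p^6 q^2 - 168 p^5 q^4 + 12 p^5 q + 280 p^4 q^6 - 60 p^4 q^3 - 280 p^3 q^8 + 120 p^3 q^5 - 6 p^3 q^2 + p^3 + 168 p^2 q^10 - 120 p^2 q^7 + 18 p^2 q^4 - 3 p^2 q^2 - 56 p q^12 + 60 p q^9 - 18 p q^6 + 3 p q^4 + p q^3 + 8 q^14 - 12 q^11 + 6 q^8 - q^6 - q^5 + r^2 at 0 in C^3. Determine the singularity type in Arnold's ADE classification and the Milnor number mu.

Type E_7, Milnor number mu = 7.

The Hessian of f at 0 is [[0, 0, 0], [0, 0, 0], [0, 0, 2]] with rank 1, so corank 2. A Groebner basis of the Jacobian ideal J(f) in C{p,q,r} is {-p^2 + q^4 - q^3/3, p^3, p^2*q + p^2/3 + q^3/9, -p^2 + p*q^2 - q^3/3, r}; counting standard monomials gives mu = 7. Corank 2; j^3 = p^3 is a perfect cube, so E-series; the 4-jet and mu = 7 give E_7.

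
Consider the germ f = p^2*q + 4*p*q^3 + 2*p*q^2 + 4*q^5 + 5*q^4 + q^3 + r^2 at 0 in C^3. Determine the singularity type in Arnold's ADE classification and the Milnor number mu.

The Hessian of f at 0 has rank 1. Corank 2; j^3 = q*(p + q)^2 has shape L^2 M (L != M), so D-series; mu = 5 gives D_5.

Type D_5, Milnor number mu = 5.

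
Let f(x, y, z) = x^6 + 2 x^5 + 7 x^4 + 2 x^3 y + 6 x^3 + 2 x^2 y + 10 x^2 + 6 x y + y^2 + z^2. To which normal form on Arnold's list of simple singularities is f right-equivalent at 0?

A_1

The Hessian of f at 0 has rank 3. Corank 0: nondegenerate Morse point, so A_1.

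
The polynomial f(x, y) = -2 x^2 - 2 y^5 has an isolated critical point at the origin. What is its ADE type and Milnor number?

The Hessian of f at 0 is [[-4, 0], [0, 0]] with rank 1, so corank 1. A Groebner basis of the Jacobian ideal J(f) in C{x,y} is {y^4, x}; counting standard monomials gives mu = 4. Corank 1: A-series; mu = 4 gives A_4.

Type A_{4}, Milnor number mu = 4.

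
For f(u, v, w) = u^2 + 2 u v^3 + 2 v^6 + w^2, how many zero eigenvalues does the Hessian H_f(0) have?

1

The Hessian at 0 is [[2, 0, 0], [0, 0, 0], [0, 0, 2]] of rank 2; hence corank 1.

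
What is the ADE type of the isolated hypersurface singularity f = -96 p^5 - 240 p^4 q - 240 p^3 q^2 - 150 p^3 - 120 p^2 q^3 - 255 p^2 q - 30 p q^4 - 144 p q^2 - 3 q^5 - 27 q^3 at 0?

The Hessian of f at 0 has rank 0. Corank 2; j^3 = -3*(2*p + q)*(5*p + 3*q)^2 has shape L^2 M (L != M), so D-series; mu = 6 gives D_6.

D_6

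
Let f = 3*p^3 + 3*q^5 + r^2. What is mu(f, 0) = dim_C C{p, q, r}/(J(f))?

8

The Hessian of f at 0 is [[0, 0, 0], [0, 0, 0], [0, 0, 2]] with rank 1, so corank 2. A Groebner basis of the Jacobian ideal J(f) in C{p,q,r} is {q^4, p^2, r}; counting standard monomials gives mu = 8. Corank 2; j^3 = 3*p^3 is a perfect cube, so E-series; the 5-jet and mu = 8 give E_8.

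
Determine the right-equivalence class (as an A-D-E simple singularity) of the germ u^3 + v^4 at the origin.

E_{6}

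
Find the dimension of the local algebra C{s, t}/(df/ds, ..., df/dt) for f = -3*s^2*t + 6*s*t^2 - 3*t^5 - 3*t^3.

6

The Hessian of f at 0 is [[0, 0], [0, 0]] with rank 0, so corank 2. A Groebner basis of the Jacobian ideal J(f) in C{s,t} is {s^2/5 + t^4 - t^2/5, s^3 - t^3, s*t - t^2}; counting standard monomials gives mu = 6. Corank 2; j^3 = -3*t*(s - t)^2 has shape L^2 M (L != M), so D-series; mu = 6 gives D_6.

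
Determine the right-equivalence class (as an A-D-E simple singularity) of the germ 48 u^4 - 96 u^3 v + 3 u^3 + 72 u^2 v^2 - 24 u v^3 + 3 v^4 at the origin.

E6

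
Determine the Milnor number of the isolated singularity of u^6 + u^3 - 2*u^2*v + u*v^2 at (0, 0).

7

The Hessian of f at 0 is [[0, 0], [0, 0]] with rank 0, so corank 2. A Groebner basis of the Jacobian ideal J(f) in C{u,v} is {-u*v/6 + v^5 + v^2/6, u*v^2 - v^3, u^2 - u*v}; counting standard monomials gives mu = 7. Corank 2; j^3 = u*(u - v)^2 has shape L^2 M (L != M), so D-series; mu = 7 gives D_7.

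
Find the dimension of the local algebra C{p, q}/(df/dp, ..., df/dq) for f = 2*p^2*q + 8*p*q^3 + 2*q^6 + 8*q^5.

7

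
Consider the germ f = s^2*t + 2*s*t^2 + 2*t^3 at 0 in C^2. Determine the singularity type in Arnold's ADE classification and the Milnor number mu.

The Hessian of f at 0 has rank 0. Corank 2; j^3 = t*(s^2 + 2*s*t + 2*t^2) splits into three distinct lines over C (the quadratic factor has nonzero discriminant), so D_4.

Type D4, Milnor number mu = 4.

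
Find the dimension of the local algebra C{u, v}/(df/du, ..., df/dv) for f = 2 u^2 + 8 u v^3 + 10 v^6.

The Hessian of f at 0 is [[4, 0], [0, 0]] with rank 1, so corank 1. A Groebner basis of the Jacobian ideal J(f) in C{u,v} is {u*v^2, u/2 + v^3, u^2}; counting standard monomials gives mu = 5. Corank 1: A-series; mu = 5 gives A_5.

5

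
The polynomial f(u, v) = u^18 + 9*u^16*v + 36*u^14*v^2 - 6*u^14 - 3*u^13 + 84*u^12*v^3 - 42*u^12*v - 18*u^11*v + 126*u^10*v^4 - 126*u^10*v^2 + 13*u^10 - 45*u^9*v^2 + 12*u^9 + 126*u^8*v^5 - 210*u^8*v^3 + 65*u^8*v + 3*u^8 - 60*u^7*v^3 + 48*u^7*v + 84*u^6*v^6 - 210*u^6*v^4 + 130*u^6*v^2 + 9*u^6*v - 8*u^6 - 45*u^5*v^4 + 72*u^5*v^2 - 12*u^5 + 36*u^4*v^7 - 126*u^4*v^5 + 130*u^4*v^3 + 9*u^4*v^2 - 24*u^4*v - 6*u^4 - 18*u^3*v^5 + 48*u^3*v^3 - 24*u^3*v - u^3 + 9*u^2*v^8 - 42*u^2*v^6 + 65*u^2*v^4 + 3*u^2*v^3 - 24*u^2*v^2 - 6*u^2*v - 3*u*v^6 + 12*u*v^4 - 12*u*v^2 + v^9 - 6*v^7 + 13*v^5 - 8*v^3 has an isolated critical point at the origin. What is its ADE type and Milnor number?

Type E8, Milnor number mu = 8.

The Hessian of f at 0 has rank 0. Corank 2; j^3 = -(u + 2*v)^3 is a perfect cube, so E-series; the 5-jet and mu = 8 give E_8.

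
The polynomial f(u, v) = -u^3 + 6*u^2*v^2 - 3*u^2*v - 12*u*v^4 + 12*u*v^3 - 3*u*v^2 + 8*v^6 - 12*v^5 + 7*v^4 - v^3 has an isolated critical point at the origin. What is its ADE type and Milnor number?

The Hessian of f at 0 has rank 0. Corank 2; j^3 = -(u + v)^3 is a perfect cube, so E-series; the 4-jet and mu = 6 give E_6.

Type E_{6}, Milnor number mu = 6.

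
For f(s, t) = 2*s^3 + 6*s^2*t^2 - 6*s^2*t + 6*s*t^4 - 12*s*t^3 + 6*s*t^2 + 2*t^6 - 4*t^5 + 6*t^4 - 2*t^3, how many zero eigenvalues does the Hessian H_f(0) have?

2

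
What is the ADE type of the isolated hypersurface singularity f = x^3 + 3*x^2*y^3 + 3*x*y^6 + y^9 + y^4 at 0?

The Hessian of f at 0 is [[0, 0], [0, 0]] with rank 0, so corank 2. A Groebner basis of the Jacobian ideal J(f) in C{x,y} is {y^3, x^2}; counting standard monomials gives mu = 6. Corank 2; j^3 = x^3 is a perfect cube, so E-series; the 4-jet and mu = 6 give E_6.

E6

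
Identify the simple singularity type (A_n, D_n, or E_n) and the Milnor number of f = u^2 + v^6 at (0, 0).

The Hessian of f at 0 is [[2, 0], [0, 0]] with rank 1, so corank 1. A Groebner basis of the Jacobian ideal J(f) in C{u,v} is {v^5, u}; counting standard monomials gives mu = 5. Corank 1: A-series; mu = 5 gives A_5.

Type A5, Milnor number mu = 5.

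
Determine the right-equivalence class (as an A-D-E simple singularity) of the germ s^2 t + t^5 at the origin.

The Hessian of f at 0 has rank 0. Corank 2; j^3 = s^2*t has shape L^2 M (L != M), so D-series; mu = 6 gives D_6.

D6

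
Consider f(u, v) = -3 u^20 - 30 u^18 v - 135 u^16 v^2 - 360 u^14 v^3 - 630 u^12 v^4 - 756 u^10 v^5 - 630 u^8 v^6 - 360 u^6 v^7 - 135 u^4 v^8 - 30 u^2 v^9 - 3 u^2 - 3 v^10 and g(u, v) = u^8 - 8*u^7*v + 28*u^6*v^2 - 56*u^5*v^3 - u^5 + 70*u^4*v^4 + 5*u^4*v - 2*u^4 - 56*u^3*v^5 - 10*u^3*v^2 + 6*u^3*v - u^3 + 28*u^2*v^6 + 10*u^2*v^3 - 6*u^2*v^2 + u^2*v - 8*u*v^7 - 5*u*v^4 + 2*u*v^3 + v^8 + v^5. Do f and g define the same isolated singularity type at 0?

No.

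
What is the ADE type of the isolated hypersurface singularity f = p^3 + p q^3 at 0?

The Hessian of f at 0 is [[0, 0], [0, 0]] with rank 0, so corank 2. A Groebner basis of the Jacobian ideal J(f) in C{p,q} is {p^3, p*q^2, 3*p^2 + q^3}; counting standard monomials gives mu = 7. Corank 2; j^3 = p^3 is a perfect cube, so E-series; the 4-jet and mu = 7 give E_7.

E_7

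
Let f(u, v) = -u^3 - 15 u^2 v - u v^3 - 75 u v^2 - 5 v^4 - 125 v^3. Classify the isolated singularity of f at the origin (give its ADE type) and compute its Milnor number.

Type E_{7}, Milnor number mu = 7.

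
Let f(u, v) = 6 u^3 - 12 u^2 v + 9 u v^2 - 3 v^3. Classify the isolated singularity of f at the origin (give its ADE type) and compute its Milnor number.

The Hessian of f at 0 has rank 0. Corank 2; j^3 = 3*(u - v)*(2*u^2 - 2*u*v + v^2) splits into three distinct lines over C (the quadratic factor has nonzero discriminant), so D_4.

Type D4, Milnor number mu = 4.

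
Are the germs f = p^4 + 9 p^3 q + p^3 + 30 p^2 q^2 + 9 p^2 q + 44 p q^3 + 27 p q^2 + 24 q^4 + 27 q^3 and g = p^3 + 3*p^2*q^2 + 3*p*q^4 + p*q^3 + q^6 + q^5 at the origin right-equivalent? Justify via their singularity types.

The Hessian of f at 0 has rank 0. Corank 2; j^3 = (p + 3*q)^3 is a perfect cube, so E-series; the 4-jet and mu = 7 give E_7. The Hessian of g at 0 has rank 0. Corank 2; j^3 = p^3 is a perfect cube, so E-series; the 4-jet and mu = 7 give E_7. Both have type E_7, hence right-equivalent.

Yes.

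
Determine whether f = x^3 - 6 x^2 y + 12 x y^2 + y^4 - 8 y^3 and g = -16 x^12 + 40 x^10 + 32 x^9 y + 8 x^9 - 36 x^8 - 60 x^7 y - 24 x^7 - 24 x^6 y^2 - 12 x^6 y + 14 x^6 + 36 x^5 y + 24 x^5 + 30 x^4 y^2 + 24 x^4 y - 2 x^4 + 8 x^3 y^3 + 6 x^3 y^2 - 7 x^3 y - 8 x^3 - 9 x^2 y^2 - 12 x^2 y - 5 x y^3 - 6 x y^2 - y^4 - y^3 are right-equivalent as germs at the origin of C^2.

No.

The Hessian of f at 0 has rank 0. Corank 2; j^3 = (x - 2*y)^3 is a perfect cube, so E-series; the 4-jet and mu = 6 give E_6. The Hessian of g at 0 has rank 0. Corank 2; j^3 = -(2*x + y)^3 is a perfect cube, so E-series; the 4-jet and mu = 7 give E_7. f is E_6 but g is E_7, hence not right-equivalent.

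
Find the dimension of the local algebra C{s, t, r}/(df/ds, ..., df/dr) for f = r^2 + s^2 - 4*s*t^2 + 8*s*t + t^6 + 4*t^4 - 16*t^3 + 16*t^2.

5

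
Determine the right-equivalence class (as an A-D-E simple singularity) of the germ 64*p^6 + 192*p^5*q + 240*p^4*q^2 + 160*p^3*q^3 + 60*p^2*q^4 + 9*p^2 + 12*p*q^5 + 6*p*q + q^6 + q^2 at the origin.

A5

The Hessian of f at 0 has rank 1. Corank 1: A-series; mu = 5 gives A_5.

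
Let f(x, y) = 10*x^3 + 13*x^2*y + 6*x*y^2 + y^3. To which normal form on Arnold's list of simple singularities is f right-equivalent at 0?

D4

The Hessian of f at 0 is [[0, 0], [0, 0]] with rank 0, so corank 2. A Groebner basis of the Jacobian ideal J(f) in C{x,y} is {y^3, x^2 - 3*y^2/11, x*y + 6*y^2/11}; counting standard monomials gives mu = 4. Corank 2; j^3 = (2*x + y)*(5*x^2 + 4*x*y + y^2) splits into three distinct lines over C (the quadratic factor has nonzero discriminant), so D_4.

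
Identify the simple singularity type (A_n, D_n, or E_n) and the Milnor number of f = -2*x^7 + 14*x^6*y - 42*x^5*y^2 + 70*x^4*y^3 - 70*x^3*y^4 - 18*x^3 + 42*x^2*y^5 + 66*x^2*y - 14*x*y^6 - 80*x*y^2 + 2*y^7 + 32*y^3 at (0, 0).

The Hessian of f at 0 is [[0, 0], [0, 0]] with rank 0, so corank 2. A Groebner basis of the Jacobian ideal J(f) in C{x,y} is {-2187*x*y/7 + y^6 + 2916*y^2/7, x*y^2 - 4*y^3/3, x^2 - 7*x*y/3 + 4*y^2/3}; counting standard monomials gives mu = 8. Corank 2; j^3 = -2*(x - y)*(3*x - 4*y)^2 has shape L^2 M (L != M), so D-series; mu = 8 gives D_8.

Type D8, Milnor number mu = 8.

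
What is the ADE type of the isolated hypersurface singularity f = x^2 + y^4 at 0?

A3

The Hessian of f at 0 is [[2, 0], [0, 0]] with rank 1, so corank 1. A Groebner basis of the Jacobian ideal J(f) in C{x,y} is {y^3, x}; counting standard monomials gives mu = 3. Corank 1: A-series; mu = 3 gives A_3.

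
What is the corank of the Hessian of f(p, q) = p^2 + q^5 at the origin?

1

The Hessian at 0 is [[2, 0], [0, 0]] of rank 1; hence corank 1.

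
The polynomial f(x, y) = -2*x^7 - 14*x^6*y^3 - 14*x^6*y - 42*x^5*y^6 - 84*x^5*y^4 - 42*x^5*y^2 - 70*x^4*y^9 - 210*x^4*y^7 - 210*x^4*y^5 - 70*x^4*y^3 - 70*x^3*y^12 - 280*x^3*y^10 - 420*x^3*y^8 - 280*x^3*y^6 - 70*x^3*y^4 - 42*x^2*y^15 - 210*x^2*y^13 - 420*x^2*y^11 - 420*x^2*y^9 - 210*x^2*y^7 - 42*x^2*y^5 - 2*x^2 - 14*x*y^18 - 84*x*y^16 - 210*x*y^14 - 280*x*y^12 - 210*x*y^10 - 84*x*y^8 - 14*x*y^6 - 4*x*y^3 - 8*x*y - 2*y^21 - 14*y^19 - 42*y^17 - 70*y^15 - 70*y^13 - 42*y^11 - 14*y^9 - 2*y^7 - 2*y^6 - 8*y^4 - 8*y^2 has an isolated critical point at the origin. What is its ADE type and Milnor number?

Type A_6, Milnor number mu = 6.

The Hessian of f at 0 has rank 1. Corank 1: A-series; mu = 6 gives A_6.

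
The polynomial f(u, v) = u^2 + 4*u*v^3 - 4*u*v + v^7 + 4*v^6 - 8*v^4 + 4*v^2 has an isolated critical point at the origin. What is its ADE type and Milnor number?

The Hessian of f at 0 is [[2, -4], [-4, 8]] with rank 1, so corank 1. A Groebner basis of the Jacobian ideal J(f) in C{u,v} is {u/2 + v^3 - v, u^2 - 4*u*v + 4*v^2}; counting standard monomials gives mu = 6. Corank 1: A-series; mu = 6 gives A_6.

Type A6, Milnor number mu = 6.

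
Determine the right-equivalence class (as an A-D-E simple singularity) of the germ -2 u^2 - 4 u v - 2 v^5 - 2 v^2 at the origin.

The Hessian of f at 0 is [[-4, -4], [-4, -4]] with rank 1, so corank 1. A Groebner basis of the Jacobian ideal J(f) in C{u,v} is {v^4, u + v}; counting standard monomials gives mu = 4. Corank 1: A-series; mu = 4 gives A_4.

A_{4}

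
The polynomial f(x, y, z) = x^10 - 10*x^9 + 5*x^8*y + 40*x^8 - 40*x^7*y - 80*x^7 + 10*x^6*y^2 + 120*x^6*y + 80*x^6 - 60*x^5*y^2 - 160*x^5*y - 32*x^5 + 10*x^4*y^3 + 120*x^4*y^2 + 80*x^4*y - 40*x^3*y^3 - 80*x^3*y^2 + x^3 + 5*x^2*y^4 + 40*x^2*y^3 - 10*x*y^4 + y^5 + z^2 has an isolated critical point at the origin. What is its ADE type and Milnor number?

The Hessian of f at 0 has rank 1. Corank 2; j^3 = x^3 is a perfect cube, so E-series; the 5-jet and mu = 8 give E_8.

Type E_8, Milnor number mu = 8.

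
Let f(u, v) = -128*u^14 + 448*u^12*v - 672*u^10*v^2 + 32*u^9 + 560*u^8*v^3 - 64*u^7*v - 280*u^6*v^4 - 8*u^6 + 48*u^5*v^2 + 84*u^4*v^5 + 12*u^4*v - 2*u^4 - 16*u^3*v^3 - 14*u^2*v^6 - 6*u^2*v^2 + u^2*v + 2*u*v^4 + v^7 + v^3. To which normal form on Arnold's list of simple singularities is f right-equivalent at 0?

D_{4}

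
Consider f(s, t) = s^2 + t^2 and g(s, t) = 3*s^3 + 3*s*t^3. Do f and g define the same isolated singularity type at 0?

No.

The Hessian of f at 0 is [[2, 0], [0, 2]] with rank 2, so corank 0. A Groebner basis of the Jacobian ideal J(f) in C{s,t} is {s, t}; counting standard monomials gives mu = 1. Corank 0: nondegenerate Morse point, so A_1. The Hessian of g at 0 is [[0, 0], [0, 0]] with rank 0, so corank 2. A Groebner basis of the Jacobian ideal J(g) in C{s,t} is {s^3, s*t^2, 3*s^2 + t^3}; counting standard monomials gives mu = 7. Corank 2; j^3 = 3*s^3 is a perfect cube, so E-series; the 4-jet and mu = 7 give E_7. f is A_1 but g is E_7, hence not right-equivalent.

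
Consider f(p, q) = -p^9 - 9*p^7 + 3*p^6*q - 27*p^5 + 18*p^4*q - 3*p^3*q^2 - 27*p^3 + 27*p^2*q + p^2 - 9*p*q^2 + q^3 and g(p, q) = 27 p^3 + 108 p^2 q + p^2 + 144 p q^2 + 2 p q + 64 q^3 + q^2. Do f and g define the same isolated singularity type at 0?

Yes.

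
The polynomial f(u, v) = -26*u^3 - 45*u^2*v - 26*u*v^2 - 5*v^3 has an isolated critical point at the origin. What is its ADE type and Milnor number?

Type D_4, Milnor number mu = 4.

The Hessian of f at 0 is [[0, 0], [0, 0]] with rank 0, so corank 2. A Groebner basis of the Jacobian ideal J(f) in C{u,v} is {v^3, u^2 + v^2/3, u*v}; counting standard monomials gives mu = 4. Corank 2; j^3 = -(2*u + v)*(13*u^2 + 16*u*v + 5*v^2) splits into three distinct lines over C (the quadratic factor has nonzero discriminant), so D_4.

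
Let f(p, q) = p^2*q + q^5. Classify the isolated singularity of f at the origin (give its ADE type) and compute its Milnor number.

The Hessian of f at 0 has rank 0. Corank 2; j^3 = p^2*q has shape L^2 M (L != M), so D-series; mu = 6 gives D_6.

Type D6, Milnor number mu = 6.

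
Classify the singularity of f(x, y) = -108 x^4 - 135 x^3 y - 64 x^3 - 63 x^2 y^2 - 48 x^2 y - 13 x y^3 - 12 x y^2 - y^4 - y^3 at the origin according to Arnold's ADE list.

E_7

The Hessian of f at 0 is [[0, 0], [0, 0]] with rank 0, so corank 2. A Groebner basis of the Jacobian ideal J(f) in C{x,y} is {65536*x^2/3 + 32768*x*y/3 + y^4 + 64*y^3/9 + 4096*y^2/3, x^3 + 112*x^2/3 + 56*x*y/3 + y^3/36 + 7*y^2/3, x^2*y - 832*x^2/9 - 416*x*y/9 - 5*y^3/54 - 52*y^2/9, 512*x^2/3 + x*y^2 + 256*x*y/3 + 11*y^3/36 + 32*y^2/3}; counting standard monomials gives mu = 7. Corank 2; j^3 = -(4*x + y)^3 is a perfect cube, so E-series; the 4-jet and mu = 7 give E_7.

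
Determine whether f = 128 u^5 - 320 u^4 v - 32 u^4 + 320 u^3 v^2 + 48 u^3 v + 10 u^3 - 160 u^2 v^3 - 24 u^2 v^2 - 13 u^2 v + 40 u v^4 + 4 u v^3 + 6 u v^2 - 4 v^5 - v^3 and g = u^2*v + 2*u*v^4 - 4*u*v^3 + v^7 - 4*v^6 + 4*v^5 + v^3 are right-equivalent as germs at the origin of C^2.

The Hessian of f at 0 is [[0, 0], [0, 0]] with rank 0, so corank 2. A Groebner basis of the Jacobian ideal J(f) in C{u,v} is {v^3, u^2 - 3*v^2/11, u*v - 6*v^2/11}; counting standard monomials gives mu = 4. Corank 2; j^3 = (2*u - v)*(5*u^2 - 4*u*v + v^2) splits into three distinct lines over C (the quadratic factor has nonzero discriminant), so D_4. The Hessian of g at 0 is [[0, 0], [0, 0]] with rank 0, so corank 2. A Groebner basis of the Jacobian ideal J(g) in C{u,v} is {v^3, u^2 + 3*v^2, u*v}; counting standard monomials gives mu = 4. Corank 2; j^3 = v*(u^2 + v^2) splits into three distinct lines over C (the quadratic factor has nonzero discriminant), so D_4. Both have type D_4, hence right-equivalent.

Yes.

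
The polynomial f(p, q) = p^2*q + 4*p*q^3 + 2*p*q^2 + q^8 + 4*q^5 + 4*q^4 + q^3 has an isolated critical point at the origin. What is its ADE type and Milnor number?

Type D_{9}, Milnor number mu = 9.

The Hessian of f at 0 is [[0, 0], [0, 0]] with rank 0, so corank 2. A Groebner basis of the Jacobian ideal J(f) in C{p,q} is {p^4 + 3*p^3 + 7*p^2*q + 4*p^2 + 27*p*q^2/2 + 13*p*q/4 - 3*q^2/4, p^3*q - 3*p^3/2 - 3*p^2*q - p^2 - 4*p*q^2 - 3*p*q/4 + q^2/4, p^3/2 + p^2*q^2 + p^2*q/2, p*q/2 + q^3 + q^2/2}; counting standard monomials gives mu = 9. Corank 2; j^3 = q*(p + q)^2 has shape L^2 M (L != M), so D-series; mu = 9 gives D_9.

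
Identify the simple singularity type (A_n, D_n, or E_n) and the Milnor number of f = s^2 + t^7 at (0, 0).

Type A6, Milnor number mu = 6.

The Hessian of f at 0 is [[2, 0], [0, 0]] with rank 1, so corank 1. A Groebner basis of the Jacobian ideal J(f) in C{s,t} is {t^6, s}; counting standard monomials gives mu = 6. Corank 1: A-series; mu = 6 gives A_6.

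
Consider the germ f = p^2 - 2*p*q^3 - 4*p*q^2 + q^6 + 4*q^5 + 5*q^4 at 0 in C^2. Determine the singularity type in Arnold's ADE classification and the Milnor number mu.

Type A3, Milnor number mu = 3.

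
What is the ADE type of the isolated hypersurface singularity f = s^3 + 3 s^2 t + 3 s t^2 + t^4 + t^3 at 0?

E_{6}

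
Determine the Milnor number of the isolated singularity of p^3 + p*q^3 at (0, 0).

7

The Hessian of f at 0 has rank 0. Corank 2; j^3 = p^3 is a perfect cube, so E-series; the 4-jet and mu = 7 give E_7.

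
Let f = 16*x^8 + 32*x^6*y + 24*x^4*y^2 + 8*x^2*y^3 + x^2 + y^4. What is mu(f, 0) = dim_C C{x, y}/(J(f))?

3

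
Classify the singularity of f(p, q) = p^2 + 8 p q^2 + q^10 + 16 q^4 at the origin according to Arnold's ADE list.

A9

The Hessian of f at 0 has rank 1. Corank 1: A-series; mu = 9 gives A_9.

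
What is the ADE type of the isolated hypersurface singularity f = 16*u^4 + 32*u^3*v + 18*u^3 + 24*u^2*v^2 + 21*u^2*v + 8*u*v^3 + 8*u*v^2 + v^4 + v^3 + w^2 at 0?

D5

The Hessian of f at 0 has rank 1. Corank 2; j^3 = (2*u + v)*(3*u + v)^2 has shape L^2 M (L != M), so D-series; mu = 5 gives D_5.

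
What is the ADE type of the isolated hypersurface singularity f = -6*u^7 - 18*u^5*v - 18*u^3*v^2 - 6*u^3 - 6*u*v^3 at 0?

E_7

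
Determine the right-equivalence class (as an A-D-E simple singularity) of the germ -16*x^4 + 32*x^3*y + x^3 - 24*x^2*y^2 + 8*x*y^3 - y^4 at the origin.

E_{6}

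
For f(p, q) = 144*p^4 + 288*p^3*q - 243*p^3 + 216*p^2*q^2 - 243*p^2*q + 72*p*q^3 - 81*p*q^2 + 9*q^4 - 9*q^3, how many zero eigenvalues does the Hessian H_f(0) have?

Hessian at 0 has rank 0.

2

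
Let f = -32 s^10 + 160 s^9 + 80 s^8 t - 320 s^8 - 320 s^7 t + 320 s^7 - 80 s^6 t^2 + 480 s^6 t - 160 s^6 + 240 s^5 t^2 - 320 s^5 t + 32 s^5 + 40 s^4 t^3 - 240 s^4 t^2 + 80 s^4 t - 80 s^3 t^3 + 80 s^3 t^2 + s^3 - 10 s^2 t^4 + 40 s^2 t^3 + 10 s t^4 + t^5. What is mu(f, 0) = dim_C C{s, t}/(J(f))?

8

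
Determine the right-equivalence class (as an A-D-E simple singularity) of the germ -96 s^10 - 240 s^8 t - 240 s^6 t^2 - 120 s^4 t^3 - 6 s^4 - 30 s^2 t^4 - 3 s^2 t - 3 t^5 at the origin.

The Hessian of f at 0 has rank 0. Corank 2; j^3 = -3*s^2*t has shape L^2 M (L != M), so D-series; mu = 6 gives D_6.

D6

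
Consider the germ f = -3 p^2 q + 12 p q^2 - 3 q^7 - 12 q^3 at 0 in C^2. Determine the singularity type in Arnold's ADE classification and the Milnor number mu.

The Hessian of f at 0 has rank 0. Corank 2; j^3 = -3*q*(p - 2*q)^2 has shape L^2 M (L != M), so D-series; mu = 8 gives D_8.

Type D_8, Milnor number mu = 8.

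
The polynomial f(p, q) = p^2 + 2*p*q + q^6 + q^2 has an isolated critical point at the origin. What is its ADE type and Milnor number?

The Hessian of f at 0 is [[2, 2], [2, 2]] with rank 1, so corank 1. A Groebner basis of the Jacobian ideal J(f) in C{p,q} is {q^5, p + q}; counting standard monomials gives mu = 5. Corank 1: A-series; mu = 5 gives A_5.

Type A_{5}, Milnor number mu = 5.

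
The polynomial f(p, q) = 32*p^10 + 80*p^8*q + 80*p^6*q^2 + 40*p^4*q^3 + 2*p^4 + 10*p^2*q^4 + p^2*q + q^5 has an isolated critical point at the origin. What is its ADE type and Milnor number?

The Hessian of f at 0 is [[0, 0], [0, 0]] with rank 0, so corank 2. A Groebner basis of the Jacobian ideal J(f) in C{p,q} is {p^2/5 + q^4, p^3, p*q}; counting standard monomials gives mu = 6. Corank 2; j^3 = p^2*q has shape L^2 M (L != M), so D-series; mu = 6 gives D_6.

Type D_{6}, Milnor number mu = 6.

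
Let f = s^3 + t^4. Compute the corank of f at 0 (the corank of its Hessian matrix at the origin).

2

Hessian at 0 has rank 0.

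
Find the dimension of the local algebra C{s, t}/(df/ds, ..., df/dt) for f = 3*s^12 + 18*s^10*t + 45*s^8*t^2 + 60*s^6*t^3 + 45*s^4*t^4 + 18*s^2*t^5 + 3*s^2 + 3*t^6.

5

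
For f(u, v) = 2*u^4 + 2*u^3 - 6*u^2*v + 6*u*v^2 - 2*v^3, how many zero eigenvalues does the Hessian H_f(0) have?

2

The Hessian at 0 is [[0, 0], [0, 0]] of rank 0; hence corank 2.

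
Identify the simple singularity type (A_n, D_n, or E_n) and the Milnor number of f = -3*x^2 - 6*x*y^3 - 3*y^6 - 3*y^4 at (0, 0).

Type A_{3}, Milnor number mu = 3.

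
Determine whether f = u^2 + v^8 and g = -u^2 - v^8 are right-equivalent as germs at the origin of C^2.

Yes.

The Hessian of f at 0 is [[2, 0], [0, 0]] with rank 1, so corank 1. A Groebner basis of the Jacobian ideal J(f) in C{u,v} is {v^7, u}; counting standard monomials gives mu = 7. Corank 1: A-series; mu = 7 gives A_7. The Hessian of g at 0 is [[-2, 0], [0, 0]] with rank 1, so corank 1. A Groebner basis of the Jacobian ideal J(g) in C{u,v} is {v^7, u}; counting standard monomials gives mu = 7. Corank 1: A-series; mu = 7 gives A_7. Both have type A_7, hence right-equivalent.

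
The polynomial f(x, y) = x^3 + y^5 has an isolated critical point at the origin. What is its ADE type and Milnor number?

The Hessian of f at 0 has rank 0. Corank 2; j^3 = x^3 is a perfect cube, so E-series; the 5-jet and mu = 8 give E_8.

Type E8, Milnor number mu = 8.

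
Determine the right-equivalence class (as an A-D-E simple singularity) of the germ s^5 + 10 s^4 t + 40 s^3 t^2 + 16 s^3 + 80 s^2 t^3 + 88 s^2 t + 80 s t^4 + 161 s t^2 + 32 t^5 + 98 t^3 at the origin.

D6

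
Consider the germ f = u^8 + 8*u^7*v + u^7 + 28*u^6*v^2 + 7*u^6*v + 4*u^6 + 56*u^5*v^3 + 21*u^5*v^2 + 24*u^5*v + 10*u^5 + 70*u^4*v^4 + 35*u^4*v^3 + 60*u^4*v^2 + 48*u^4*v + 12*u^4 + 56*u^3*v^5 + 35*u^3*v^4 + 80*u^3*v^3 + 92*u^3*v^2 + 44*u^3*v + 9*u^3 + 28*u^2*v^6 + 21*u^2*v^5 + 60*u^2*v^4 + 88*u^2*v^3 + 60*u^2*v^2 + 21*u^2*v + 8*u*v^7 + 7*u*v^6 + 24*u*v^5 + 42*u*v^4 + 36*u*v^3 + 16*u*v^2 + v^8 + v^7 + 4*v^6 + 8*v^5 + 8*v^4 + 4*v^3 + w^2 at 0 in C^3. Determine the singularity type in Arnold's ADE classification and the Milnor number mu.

Type D_9, Milnor number mu = 9.

The Hessian of f at 0 has rank 1. Corank 2; j^3 = (u + v)*(3*u + 2*v)^2 has shape L^2 M (L != M), so D-series; mu = 9 gives D_9.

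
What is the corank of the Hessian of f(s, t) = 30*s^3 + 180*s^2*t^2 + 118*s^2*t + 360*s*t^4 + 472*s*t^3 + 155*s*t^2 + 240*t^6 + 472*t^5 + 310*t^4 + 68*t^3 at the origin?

2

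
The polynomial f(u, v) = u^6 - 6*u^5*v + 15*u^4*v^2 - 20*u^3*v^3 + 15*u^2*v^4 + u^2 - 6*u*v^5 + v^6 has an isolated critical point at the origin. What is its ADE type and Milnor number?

Type A_5, Milnor number mu = 5.

The Hessian of f at 0 has rank 1. Corank 1: A-series; mu = 5 gives A_5.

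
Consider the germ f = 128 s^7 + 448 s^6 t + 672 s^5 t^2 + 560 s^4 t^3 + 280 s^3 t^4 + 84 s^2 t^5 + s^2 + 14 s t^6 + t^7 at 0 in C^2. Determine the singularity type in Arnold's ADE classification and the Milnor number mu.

The Hessian of f at 0 has rank 1. Corank 1: A-series; mu = 6 gives A_6.

Type A_{6}, Milnor number mu = 6.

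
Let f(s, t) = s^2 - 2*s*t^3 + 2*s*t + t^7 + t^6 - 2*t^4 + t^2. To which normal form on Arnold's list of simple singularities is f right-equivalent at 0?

A_6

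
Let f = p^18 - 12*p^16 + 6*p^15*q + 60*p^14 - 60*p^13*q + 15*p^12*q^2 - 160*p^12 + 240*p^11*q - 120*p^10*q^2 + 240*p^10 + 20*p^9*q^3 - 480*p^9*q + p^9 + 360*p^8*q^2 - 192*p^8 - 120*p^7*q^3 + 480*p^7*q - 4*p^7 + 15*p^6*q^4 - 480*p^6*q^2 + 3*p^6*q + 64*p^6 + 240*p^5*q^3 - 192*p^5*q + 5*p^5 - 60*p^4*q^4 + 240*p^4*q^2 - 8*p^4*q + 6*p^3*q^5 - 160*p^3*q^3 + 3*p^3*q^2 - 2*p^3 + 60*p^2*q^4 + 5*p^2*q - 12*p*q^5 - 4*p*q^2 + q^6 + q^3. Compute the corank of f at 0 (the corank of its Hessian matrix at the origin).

Hessian at 0 has rank 0.

2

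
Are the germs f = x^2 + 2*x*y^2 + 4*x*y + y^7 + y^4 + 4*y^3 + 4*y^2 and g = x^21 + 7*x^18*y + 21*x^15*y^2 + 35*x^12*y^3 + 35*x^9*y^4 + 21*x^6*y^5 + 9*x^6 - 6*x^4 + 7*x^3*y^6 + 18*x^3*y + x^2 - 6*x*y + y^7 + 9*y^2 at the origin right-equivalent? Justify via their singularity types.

The Hessian of f at 0 is [[2, 4], [4, 8]] with rank 1, so corank 1. A Groebner basis of the Jacobian ideal J(f) in C{x,y} is {x^3 + 6*x^2*y - 12*x^2 - 32*x*y + 16*x + 32*y, x + y^2 + 2*y}; counting standard monomials gives mu = 6. Corank 1: A-series; mu = 6 gives A_6. The Hessian of g at 0 is [[2, -6], [-6, 18]] with rank 1, so corank 1. A Groebner basis of the Jacobian ideal J(g) in C{x,y} is {-x*y/81 + y^4 + y^2/27, x*y^2 - x/81 - 2*y^3 + y/27, x^2 - 6*x*y + 9*y^2}; counting standard monomials gives mu = 6. Corank 1: A-series; mu = 6 gives A_6. Both have type A_6, hence right-equivalent.

Yes.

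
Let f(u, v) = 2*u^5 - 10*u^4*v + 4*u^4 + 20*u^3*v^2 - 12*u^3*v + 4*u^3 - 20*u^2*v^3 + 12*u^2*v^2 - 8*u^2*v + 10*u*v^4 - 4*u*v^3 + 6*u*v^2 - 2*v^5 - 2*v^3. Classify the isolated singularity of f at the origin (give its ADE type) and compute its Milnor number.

The Hessian of f at 0 has rank 0. Corank 2; j^3 = 2*(u - v)*(2*u^2 - 2*u*v + v^2) splits into three distinct lines over C (the quadratic factor has nonzero discriminant), so D_4.

Type D_4, Milnor number mu = 4.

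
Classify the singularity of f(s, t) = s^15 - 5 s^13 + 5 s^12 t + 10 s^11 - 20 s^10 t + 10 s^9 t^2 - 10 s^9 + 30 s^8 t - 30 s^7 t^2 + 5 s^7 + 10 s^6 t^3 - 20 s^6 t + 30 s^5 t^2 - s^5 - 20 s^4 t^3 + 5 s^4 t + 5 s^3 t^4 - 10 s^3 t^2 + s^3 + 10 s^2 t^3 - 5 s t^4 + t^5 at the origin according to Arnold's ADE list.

E_8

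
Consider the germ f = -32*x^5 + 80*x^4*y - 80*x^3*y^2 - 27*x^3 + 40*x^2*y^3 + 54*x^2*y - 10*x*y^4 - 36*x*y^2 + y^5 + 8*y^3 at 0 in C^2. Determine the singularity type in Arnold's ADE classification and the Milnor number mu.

The Hessian of f at 0 is [[0, 0], [0, 0]] with rank 0, so corank 2. A Groebner basis of the Jacobian ideal J(f) in C{x,y} is {y^5, x*y^3 - 5*y^4/8, x^2 - 4*x*y/3 + 4*y^2/9}; counting standard monomials gives mu = 8. Corank 2; j^3 = -(3*x - 2*y)^3 is a perfect cube, so E-series; the 5-jet and mu = 8 give E_8.

Type E8, Milnor number mu = 8.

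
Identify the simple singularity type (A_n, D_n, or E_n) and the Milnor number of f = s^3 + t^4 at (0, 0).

Type E_6, Milnor number mu = 6.

The Hessian of f at 0 is [[0, 0], [0, 0]] with rank 0, so corank 2. A Groebner basis of the Jacobian ideal J(f) in C{s,t} is {t^3, s^2}; counting standard monomials gives mu = 6. Corank 2; j^3 = s^3 is a perfect cube, so E-series; the 4-jet and mu = 6 give E_6.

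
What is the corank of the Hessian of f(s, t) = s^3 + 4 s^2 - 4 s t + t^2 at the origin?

1

Hessian at 0 has rank 1.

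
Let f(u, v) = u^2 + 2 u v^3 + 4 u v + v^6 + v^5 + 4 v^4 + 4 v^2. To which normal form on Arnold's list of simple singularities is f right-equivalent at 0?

The Hessian of f at 0 has rank 1. Corank 1: A-series; mu = 4 gives A_4.

A_4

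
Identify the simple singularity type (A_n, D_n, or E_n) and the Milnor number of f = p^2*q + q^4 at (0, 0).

Type D_{5}, Milnor number mu = 5.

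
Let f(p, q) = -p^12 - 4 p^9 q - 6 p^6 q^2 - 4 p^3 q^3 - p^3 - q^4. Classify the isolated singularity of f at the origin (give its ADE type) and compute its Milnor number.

The Hessian of f at 0 has rank 0. Corank 2; j^3 = -p^3 is a perfect cube, so E-series; the 4-jet and mu = 6 give E_6.

Type E_6, Milnor number mu = 6.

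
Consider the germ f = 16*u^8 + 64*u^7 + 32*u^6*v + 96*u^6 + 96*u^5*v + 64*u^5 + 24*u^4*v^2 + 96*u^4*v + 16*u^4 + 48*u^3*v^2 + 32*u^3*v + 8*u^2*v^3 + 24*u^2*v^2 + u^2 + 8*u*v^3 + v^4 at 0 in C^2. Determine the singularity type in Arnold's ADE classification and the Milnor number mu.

Type A_{3}, Milnor number mu = 3.

The Hessian of f at 0 is [[2, 0], [0, 0]] with rank 1, so corank 1. A Groebner basis of the Jacobian ideal J(f) in C{u,v} is {v^3, u}; counting standard monomials gives mu = 3. Corank 1: A-series; mu = 3 gives A_3.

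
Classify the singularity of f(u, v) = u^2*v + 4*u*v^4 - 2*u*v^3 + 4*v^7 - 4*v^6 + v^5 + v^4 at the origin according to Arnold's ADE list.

D_{5}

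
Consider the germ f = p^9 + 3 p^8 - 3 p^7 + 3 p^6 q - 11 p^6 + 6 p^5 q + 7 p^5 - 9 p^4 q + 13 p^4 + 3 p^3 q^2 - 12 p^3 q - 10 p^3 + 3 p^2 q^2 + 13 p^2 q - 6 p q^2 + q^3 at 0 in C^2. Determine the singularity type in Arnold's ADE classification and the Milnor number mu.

The Hessian of f at 0 is [[0, 0], [0, 0]] with rank 0, so corank 2. A Groebner basis of the Jacobian ideal J(f) in C{p,q} is {q^3, p^2 - 3*q^2/11, p*q - 6*q^2/11}; counting standard monomials gives mu = 4. Corank 2; j^3 = -(2*p - q)*(5*p^2 - 4*p*q + q^2) splits into three distinct lines over C (the quadratic factor has nonzero discriminant), so D_4.

Type D_4, Milnor number mu = 4.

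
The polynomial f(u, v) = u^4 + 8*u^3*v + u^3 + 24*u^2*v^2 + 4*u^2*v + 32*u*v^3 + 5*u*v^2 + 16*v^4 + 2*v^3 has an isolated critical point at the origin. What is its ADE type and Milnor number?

The Hessian of f at 0 is [[0, 0], [0, 0]] with rank 0, so corank 2. A Groebner basis of the Jacobian ideal J(f) in C{u,v} is {u*v^2 + u*v/4 + v^2/4, -u*v/4 + v^3 - v^2/4, u^2 + 3*u*v + 2*v^2}; counting standard monomials gives mu = 5. Corank 2; j^3 = (u + v)^2*(u + 2*v) has shape L^2 M (L != M), so D-series; mu = 5 gives D_5.

Type D_{5}, Milnor number mu = 5.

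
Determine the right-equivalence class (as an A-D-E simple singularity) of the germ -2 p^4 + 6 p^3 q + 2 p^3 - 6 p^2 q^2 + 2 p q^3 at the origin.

E7

The Hessian of f at 0 has rank 0. Corank 2; j^3 = 2*p^3 is a perfect cube, so E-series; the 4-jet and mu = 7 give E_7.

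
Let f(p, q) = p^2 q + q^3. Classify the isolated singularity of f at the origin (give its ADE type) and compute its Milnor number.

The Hessian of f at 0 is [[0, 0], [0, 0]] with rank 0, so corank 2. A Groebner basis of the Jacobian ideal J(f) in C{p,q} is {q^3, p^2 + 3*q^2, p*q}; counting standard monomials gives mu = 4. Corank 2; j^3 = q*(p^2 + q^2) splits into three distinct lines over C (the quadratic factor has nonzero discriminant), so D_4.

Type D4, Milnor number mu = 4.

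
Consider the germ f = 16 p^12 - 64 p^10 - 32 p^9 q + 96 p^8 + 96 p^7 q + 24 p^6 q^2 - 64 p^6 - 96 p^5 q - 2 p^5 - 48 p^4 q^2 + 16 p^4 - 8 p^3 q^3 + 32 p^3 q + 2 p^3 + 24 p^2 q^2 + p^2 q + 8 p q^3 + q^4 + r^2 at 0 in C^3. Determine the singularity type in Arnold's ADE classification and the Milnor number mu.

Type D_{5}, Milnor number mu = 5.

The Hessian of f at 0 is [[0, 0, 0], [0, 0, 0], [0, 0, 2]] with rank 1, so corank 2. A Groebner basis of the Jacobian ideal J(f) in C{p,q,r} is {p*q^2, -p*q/8 + q^3, p^2 + p*q/2, r}; counting standard monomials gives mu = 5. Corank 2; j^3 = p^2*(2*p + q) has shape L^2 M (L != M), so D-series; mu = 5 gives D_5.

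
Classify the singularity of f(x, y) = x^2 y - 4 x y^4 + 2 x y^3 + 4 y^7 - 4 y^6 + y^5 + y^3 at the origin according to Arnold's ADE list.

The Hessian of f at 0 has rank 0. Corank 2; j^3 = y*(x^2 + y^2) splits into three distinct lines over C (the quadratic factor has nonzero discriminant), so D_4.

D_{4}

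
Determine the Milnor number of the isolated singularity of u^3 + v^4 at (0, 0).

6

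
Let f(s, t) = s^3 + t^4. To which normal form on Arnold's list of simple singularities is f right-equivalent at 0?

E_{6}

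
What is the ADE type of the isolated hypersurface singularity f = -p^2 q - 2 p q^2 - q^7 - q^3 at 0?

The Hessian of f at 0 has rank 0. Corank 2; j^3 = -q*(p + q)^2 has shape L^2 M (L != M), so D-series; mu = 8 gives D_8.

D8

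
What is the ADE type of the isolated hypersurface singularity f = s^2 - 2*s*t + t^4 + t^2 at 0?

The Hessian of f at 0 has rank 1. Corank 1: A-series; mu = 3 gives A_3.

A_{3}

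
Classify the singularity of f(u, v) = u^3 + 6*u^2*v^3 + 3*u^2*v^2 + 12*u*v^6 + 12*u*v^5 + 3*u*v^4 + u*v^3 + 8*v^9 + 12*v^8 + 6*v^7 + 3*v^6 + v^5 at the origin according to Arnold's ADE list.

E7

The Hessian of f at 0 has rank 0. Corank 2; j^3 = u^3 is a perfect cube, so E-series; the 4-jet and mu = 7 give E_7.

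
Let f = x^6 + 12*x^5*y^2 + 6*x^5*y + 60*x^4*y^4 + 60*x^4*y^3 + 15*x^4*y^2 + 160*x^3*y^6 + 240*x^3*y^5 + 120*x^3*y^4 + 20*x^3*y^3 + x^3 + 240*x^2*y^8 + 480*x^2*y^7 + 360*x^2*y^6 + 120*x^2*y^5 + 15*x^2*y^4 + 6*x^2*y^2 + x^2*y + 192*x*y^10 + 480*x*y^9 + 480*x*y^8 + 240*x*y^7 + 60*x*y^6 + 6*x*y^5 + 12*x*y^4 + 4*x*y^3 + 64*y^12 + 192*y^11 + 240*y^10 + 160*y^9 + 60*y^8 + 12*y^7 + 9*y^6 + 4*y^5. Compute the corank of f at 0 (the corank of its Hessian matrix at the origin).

Hessian at 0 has rank 0.

2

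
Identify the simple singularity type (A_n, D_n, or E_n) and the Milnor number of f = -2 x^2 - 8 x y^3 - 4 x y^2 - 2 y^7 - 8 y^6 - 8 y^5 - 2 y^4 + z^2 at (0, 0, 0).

Type A_{6}, Milnor number mu = 6.

The Hessian of f at 0 is [[-4, 0, 0], [0, 0, 0], [0, 0, 2]] with rank 2, so corank 1. A Groebner basis of the Jacobian ideal J(f) in C{x,y,z} is {x^3, x^2*y - x^2/4 - x*y/8 + x/16 + y^2/16, x^2/2 + x*y^2 - x*y/4 + x/8 + y^2/8, x/2 + y^3 + y^2/2, z}; counting standard monomials gives mu = 6. Corank 1: A-series; mu = 6 gives A_6.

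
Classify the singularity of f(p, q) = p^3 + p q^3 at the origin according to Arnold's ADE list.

E_{7}

The Hessian of f at 0 has rank 0. Corank 2; j^3 = p^3 is a perfect cube, so E-series; the 4-jet and mu = 7 give E_7.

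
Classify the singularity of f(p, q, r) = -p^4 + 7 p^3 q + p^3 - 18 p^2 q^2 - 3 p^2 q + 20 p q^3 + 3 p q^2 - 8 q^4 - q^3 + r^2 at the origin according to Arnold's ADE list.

The Hessian of f at 0 is [[0, 0, 0], [0, 0, 0], [0, 0, 2]] with rank 1, so corank 2. A Groebner basis of the Jacobian ideal J(f) in C{p,q,r} is {3*p^2 - 6*p*q + q^4 + q^3 + 3*q^2, p^3 - 9*p^2 + 18*p*q - 4*q^3 - 9*q^2, p^2*q - 5*p^2 + 10*p*q - 8*q^3/3 - 5*q^2, -2*p^2 + p*q^2 + 4*p*q - 5*q^3/3 - 2*q^2, r}; counting standard monomials gives mu = 7. Corank 2; j^3 = (p - q)^3 is a perfect cube, so E-series; the 4-jet and mu = 7 give E_7.

E_7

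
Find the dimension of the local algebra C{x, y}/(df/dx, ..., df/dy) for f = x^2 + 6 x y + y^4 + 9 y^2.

The Hessian of f at 0 has rank 1. Corank 1: A-series; mu = 3 gives A_3.

3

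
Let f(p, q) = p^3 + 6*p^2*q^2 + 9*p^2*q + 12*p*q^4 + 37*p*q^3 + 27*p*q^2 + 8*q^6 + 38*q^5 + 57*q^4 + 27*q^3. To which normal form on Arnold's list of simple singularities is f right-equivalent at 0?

The Hessian of f at 0 is [[0, 0], [0, 0]] with rank 0, so corank 2. A Groebner basis of the Jacobian ideal J(f) in C{p,q} is {-p^2/4 - 3*p*q/2 + q^4 - q^3/12 - 9*q^2/4, p^3 + 51*p^2/4 + 153*p*q/2 + 125*q^3/4 + 459*q^2/4, p^2*q - 35*p^2/12 - 35*p*q/2 - 359*q^3/36 - 105*q^2/4, p^2/2 + p*q^2 + 3*p*q + 19*q^3/6 + 9*q^2/2}; counting standard monomials gives mu = 7. Corank 2; j^3 = (p + 3*q)^3 is a perfect cube, so E-series; the 4-jet and mu = 7 give E_7.

E7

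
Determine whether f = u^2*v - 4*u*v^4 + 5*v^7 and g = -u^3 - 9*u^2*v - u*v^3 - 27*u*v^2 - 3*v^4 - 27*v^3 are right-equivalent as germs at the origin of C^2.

No.

The Hessian of f at 0 is [[0, 0], [0, 0]] with rank 0, so corank 2. A Groebner basis of the Jacobian ideal J(f) in C{u,v} is {2*u^2/3 + u*v^3, -u*v/2 + v^4, u^3, u^2*v}; counting standard monomials gives mu = 8. Corank 2; j^3 = u^2*v has shape L^2 M (L != M), so D-series; mu = 8 gives D_8. The Hessian of g at 0 is [[0, 0], [0, 0]] with rank 0, so corank 2. A Groebner basis of the Jacobian ideal J(g) in C{u,v} is {u^3 + 9*u^2*v + 162*u^2 + 972*u*v + 1458*v^2, -9*u^2 + u*v^2 - 54*u*v - 81*v^2, 3*u^2 + 18*u*v + v^3 + 27*v^2}; counting standard monomials gives mu = 7. Corank 2; j^3 = -(u + 3*v)^3 is a perfect cube, so E-series; the 4-jet and mu = 7 give E_7. f is D_8 but g is E_7, hence not right-equivalent.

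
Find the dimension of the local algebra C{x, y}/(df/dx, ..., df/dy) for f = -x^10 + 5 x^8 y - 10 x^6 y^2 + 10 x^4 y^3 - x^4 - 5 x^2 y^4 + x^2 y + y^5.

The Hessian of f at 0 has rank 0. Corank 2; j^3 = x^2*y has shape L^2 M (L != M), so D-series; mu = 6 gives D_6.

6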